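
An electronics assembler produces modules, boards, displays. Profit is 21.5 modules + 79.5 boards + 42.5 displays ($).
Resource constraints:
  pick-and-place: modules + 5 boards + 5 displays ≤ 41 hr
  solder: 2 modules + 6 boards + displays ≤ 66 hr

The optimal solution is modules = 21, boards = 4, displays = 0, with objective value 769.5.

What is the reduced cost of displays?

Both pick-and-place and solder are binding at x*.
From A_Bᵀ y = c: 1·y_pick-and-place + 2·y_solder = 21.5; 5·y_pick-and-place + 6·y_solder = 79.5.
This yields shadow prices y_pick-and-place = 7.5, y_solder = 7.
Reduced cost of displays: c₃ − yᵀa₃ = 42.5 − (7.5·5 + 7·1) = 42.5 − 44.5 = -2.

-2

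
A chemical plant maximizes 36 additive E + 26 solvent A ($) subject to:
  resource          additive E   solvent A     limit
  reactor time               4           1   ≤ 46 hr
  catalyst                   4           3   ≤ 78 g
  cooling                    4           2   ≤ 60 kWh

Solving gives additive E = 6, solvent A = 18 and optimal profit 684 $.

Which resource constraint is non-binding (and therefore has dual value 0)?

reactor time: 42/46 (slack 4)
catalyst: 78/78 (binding)
cooling: 60/60 (binding)
By complementary slackness, a constraint with positive slack has shadow price 0 → reactor time.

reactor time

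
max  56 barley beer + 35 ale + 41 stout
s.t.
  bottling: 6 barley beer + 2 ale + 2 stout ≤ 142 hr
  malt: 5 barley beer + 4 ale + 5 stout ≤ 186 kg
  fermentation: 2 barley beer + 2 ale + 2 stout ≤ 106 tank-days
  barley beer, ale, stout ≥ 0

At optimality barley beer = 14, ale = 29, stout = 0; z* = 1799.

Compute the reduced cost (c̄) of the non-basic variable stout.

-1

Binding: bottling and malt. Non-binding: fermentation (20 unused).
Since fermentation is not tight, its dual is 0.
From A_Bᵀ y = c: 6·y_bottling + 5·y_malt = 56; 2·y_bottling + 4·y_malt = 35.
Solving: y_bottling = 3.5, y_malt = 7.
Reduced cost of stout: c₃ − yᵀa₃ = 41 − (3.5·2 + 7·5) = 41 − 42 = -1.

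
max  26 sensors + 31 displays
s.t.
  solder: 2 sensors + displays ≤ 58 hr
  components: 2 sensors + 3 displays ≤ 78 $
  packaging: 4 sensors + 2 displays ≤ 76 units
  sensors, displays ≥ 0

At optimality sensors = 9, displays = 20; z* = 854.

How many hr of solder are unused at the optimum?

solder used = 2·9 + 1·20 = 38; slack = 58 − 38 = 20.

20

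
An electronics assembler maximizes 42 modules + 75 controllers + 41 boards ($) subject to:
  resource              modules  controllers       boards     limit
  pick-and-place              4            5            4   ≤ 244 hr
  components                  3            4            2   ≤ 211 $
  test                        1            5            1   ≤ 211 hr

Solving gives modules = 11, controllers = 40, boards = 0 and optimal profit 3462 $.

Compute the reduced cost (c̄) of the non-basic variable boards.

-1

Check each constraint at x*: pick-and-place 244/244 (tight); components 193/211 (slack 18); test 211/211 (tight).
By complementary slackness, y = 0 for the non-binding constraint.
From A_Bᵀ y = c: 4·y_pick-and-place + 1·y_test = 42; 5·y_pick-and-place + 5·y_test = 75.
Solving: y_pick-and-place = 9, y_test = 6.
Reduced cost of boards: c₃ − yᵀa₃ = 41 − (9·4 + 6·1) = 41 − 42 = -1.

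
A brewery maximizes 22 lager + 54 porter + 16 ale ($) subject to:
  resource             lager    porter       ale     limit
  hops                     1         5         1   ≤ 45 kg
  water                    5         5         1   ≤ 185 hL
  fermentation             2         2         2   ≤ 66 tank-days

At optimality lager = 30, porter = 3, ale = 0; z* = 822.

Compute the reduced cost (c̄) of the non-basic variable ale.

Binding: hops and fermentation. Non-binding: water (20 unused).
Since water is not tight, its dual is 0.
The binding rows give the dual system: 1·y_hops + 2·y_fermentation = 22 and 5·y_hops + 2·y_fermentation = 54.
Solving: y_hops = 8, y_fermentation = 7.
Reduced cost of ale: c₃ − yᵀa₃ = 16 − (8·1 + 7·2) = 16 − 22 = -6.

-6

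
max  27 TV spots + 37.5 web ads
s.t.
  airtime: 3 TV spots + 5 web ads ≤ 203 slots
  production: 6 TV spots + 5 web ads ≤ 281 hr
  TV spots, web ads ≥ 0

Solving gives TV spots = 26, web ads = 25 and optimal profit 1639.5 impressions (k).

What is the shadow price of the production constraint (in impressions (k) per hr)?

1.5

At the optimum: airtime uses 203 of 203 (binding); production uses 281 of 281 (binding).
From A_Bᵀ y = c: 3·y_airtime + 6·y_production = 27; 5·y_airtime + 5·y_production = 37.5.
Solving: y_airtime = 6, y_production = 1.5.
Shadow price of production = 1.5.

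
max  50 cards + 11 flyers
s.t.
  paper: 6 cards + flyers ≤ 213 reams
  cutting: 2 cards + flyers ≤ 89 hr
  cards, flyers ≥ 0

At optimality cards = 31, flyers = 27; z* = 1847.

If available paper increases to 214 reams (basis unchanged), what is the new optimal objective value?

1854

Both paper and cutting are binding at x*.
From A_Bᵀ y = c: 6·y_paper + 2·y_cutting = 50; 1·y_paper + 1·y_cutting = 11.
This yields shadow prices y_paper = 7, y_cutting = 4.
Δz = y_paper·Δb = 7 × (1) = 7, so new z* = 1847 + 7 = 1854.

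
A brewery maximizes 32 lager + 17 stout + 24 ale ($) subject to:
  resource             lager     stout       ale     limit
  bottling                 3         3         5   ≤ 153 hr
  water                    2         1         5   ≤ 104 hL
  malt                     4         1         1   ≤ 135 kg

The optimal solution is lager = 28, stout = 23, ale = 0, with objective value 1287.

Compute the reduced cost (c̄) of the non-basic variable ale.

Check each constraint at x*: bottling 153/153 (tight); water 79/104 (slack 25); malt 135/135 (tight).
Slack constraints have shadow price 0 (complementary slackness).
The binding rows give the dual system: 3·y_bottling + 4·y_malt = 32 and 3·y_bottling + 1·y_malt = 17.
Solving: y_bottling = 4, y_malt = 5.
Reduced cost of ale: c₃ − yᵀa₃ = 24 − (4·5 + 5·1) = 24 − 25 = -1.

-1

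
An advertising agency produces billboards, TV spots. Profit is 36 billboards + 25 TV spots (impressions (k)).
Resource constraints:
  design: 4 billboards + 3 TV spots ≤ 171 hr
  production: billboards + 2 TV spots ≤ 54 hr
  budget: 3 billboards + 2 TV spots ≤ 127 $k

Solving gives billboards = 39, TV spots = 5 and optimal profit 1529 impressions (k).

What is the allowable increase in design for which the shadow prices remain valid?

Binding constraints: design, budget. The basis is B = [[4,3],[3,2]] with det -1.
Per unit increase in design, x* moves by d = (-2, 3).
The basis stays optimal until production becomes binding; allowable increase = 1.25 hr.

1.25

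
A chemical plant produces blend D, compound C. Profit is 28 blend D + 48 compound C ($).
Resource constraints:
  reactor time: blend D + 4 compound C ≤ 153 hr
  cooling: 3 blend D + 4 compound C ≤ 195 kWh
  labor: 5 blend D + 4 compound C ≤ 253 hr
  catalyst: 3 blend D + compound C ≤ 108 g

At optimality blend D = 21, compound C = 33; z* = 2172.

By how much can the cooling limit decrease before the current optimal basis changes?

Binding constraints: reactor time, cooling. The basis is B = [[1,4],[3,4]] with det -8.
Per unit decrease in cooling, x* moves by d = (-0.5, 0.125).
The basis stays optimal until blend D reaches 0; allowable decrease = 42 kWh.

42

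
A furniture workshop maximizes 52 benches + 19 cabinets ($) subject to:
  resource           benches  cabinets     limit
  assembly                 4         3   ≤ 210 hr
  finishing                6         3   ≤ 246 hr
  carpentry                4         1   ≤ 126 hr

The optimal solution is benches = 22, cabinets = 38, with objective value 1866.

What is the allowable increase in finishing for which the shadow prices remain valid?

Binding constraints: finishing, carpentry. The basis is B = [[6,3],[4,1]] with det -6.
Per unit increase in finishing, x* moves by d = (-0.1667, 0.6667).
The basis stays optimal until assembly becomes binding; allowable increase = 6 hr.

6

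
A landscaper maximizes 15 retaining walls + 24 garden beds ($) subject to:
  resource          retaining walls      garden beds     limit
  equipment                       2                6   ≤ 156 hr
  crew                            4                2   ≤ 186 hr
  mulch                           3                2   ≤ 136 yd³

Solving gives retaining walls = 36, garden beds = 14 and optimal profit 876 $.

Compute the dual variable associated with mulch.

Check each constraint at x*: equipment 156/156 (tight); crew 172/186 (slack 14); mulch 136/136 (tight).
Slack constraints have shadow price 0 (complementary slackness).
The binding rows give the dual system: 2·y_equipment + 3·y_mulch = 15 and 6·y_equipment + 2·y_mulch = 24.
This yields shadow prices y_equipment = 3, y_mulch = 3.
Shadow price of mulch = 3.

3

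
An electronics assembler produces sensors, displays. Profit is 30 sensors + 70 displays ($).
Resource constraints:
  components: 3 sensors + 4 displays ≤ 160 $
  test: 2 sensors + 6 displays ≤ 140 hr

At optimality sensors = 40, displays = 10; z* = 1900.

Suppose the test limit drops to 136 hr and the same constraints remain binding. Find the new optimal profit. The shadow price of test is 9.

1864

Δb = -4, so new z* = 1900 + (9)·(-4) = 1900 − 36 = 1864.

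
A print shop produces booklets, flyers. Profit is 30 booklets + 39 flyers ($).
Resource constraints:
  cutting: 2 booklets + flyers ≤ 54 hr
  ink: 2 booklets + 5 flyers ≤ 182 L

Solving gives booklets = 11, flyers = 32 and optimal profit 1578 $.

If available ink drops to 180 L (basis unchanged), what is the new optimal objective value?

1566

At the optimum: cutting uses 54 of 54 (binding); ink uses 182 of 182 (binding).
Dual feasibility on the basic columns requires 2·y_cutting + 2·y_ink = 30, 1·y_cutting + 5·y_ink = 39.
→ y_cutting = 9 and y_ink = 6.
Δz = y_ink·Δb = 6 × (-2) = -12, so new z* = 1578 − 12 = 1566.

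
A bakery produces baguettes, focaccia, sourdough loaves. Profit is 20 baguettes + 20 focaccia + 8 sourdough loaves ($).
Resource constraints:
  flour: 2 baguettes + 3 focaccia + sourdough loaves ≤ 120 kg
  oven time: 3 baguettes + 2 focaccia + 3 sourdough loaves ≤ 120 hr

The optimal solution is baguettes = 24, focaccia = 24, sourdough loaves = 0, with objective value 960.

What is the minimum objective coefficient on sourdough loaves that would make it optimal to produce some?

At the optimum: flour uses 120 of 120 (binding); oven time uses 120 of 120 (binding).
From A_Bᵀ y = c: 2·y_flour + 3·y_oven time = 20; 3·y_flour + 2·y_oven time = 20.
→ y_flour = 4 and y_oven time = 4.
sourdough loaves enters the basis when its profit ≥ yᵀa₃ = 4·1 + 4·3 = 16.

16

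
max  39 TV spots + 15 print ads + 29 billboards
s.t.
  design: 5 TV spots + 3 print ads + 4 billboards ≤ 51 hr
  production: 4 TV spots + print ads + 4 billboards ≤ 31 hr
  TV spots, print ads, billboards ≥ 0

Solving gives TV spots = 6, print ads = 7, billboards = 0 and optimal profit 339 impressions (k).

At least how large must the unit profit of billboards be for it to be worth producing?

36

At the optimum: design uses 51 of 51 (binding); production uses 31 of 31 (binding).
From A_Bᵀ y = c: 5·y_design + 4·y_production = 39; 3·y_design + 1·y_production = 15.
→ y_design = 3 and y_production = 6.
billboards enters the basis when its profit ≥ yᵀa₃ = 3·4 + 6·4 = 36.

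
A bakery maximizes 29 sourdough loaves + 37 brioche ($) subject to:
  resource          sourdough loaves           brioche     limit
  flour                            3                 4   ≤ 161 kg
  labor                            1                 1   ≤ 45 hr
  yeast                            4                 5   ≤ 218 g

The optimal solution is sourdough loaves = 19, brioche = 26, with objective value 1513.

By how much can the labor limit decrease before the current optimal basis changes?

4.75

Binding constraints: flour, labor. The basis is B = [[3,4],[1,1]] with det -1.
Per unit decrease in labor, x* moves by d = (-4, 3).
The basis stays optimal until sourdough loaves reaches 0; allowable decrease = 4.75 hr.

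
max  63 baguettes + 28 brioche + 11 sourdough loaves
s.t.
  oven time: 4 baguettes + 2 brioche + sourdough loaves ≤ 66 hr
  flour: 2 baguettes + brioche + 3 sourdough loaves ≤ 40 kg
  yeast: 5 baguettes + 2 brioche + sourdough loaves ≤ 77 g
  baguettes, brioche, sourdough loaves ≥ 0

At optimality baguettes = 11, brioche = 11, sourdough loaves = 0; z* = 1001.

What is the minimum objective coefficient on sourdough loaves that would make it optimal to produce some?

14

Binding: oven time and yeast. Non-binding: flour (7 unused).
By complementary slackness, y = 0 for the non-binding constraint.
Dual feasibility on the basic columns requires 4·y_oven time + 5·y_yeast = 63, 2·y_oven time + 2·y_yeast = 28.
→ y_oven time = 7 and y_yeast = 7.
sourdough loaves enters the basis when its profit ≥ yᵀa₃ = 7·1 + 7·1 = 14.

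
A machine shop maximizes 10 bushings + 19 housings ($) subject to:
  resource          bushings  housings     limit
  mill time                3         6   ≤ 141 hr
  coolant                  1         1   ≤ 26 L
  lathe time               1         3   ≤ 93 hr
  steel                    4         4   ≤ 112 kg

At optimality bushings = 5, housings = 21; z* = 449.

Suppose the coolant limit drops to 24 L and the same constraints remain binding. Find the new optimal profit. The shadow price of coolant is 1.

Δb = -2, so new z* = 449 + (1)·(-2) = 449 − 2 = 447.

447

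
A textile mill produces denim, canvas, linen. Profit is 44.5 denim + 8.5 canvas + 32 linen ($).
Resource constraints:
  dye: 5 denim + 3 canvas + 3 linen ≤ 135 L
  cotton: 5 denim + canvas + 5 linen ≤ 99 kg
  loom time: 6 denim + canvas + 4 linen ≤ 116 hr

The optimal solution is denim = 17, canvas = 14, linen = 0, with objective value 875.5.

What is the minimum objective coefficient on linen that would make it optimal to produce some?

At the optimum: dye uses 127 of 135 (slack = 8); cotton uses 99 of 99 (binding); loom time uses 116 of 116 (binding).
Slack constraints have shadow price 0 (complementary slackness).
The binding rows give the dual system: 5·y_cotton + 6·y_loom time = 44.5 and 1·y_cotton + 1·y_loom time = 8.5.
Solving: y_cotton = 6.5, y_loom time = 2.
linen enters the basis when its profit ≥ yᵀa₃ = 6.5·5 + 2·4 = 40.5.

40.5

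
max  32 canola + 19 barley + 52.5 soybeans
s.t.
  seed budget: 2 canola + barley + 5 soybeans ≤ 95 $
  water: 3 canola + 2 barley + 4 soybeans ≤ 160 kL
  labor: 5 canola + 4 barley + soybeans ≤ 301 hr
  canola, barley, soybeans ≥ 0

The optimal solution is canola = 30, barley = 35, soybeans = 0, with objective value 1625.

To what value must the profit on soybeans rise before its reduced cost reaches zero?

59

At the optimum: seed budget uses 95 of 95 (binding); water uses 160 of 160 (binding); labor uses 290 of 301 (slack = 11).
Since labor is not tight, its dual is 0.
From A_Bᵀ y = c: 2·y_seed budget + 3·y_water = 32; 1·y_seed budget + 2·y_water = 19.
Solving: y_seed budget = 7, y_water = 6.
soybeans enters the basis when its profit ≥ yᵀa₃ = 7·5 + 6·4 = 59.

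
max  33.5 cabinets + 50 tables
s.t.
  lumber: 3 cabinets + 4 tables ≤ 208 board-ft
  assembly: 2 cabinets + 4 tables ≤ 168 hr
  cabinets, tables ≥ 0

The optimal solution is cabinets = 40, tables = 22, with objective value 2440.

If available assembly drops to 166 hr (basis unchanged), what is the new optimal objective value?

2432

At the optimum: lumber uses 208 of 208 (binding); assembly uses 168 of 168 (binding).
From A_Bᵀ y = c: 3·y_lumber + 2·y_assembly = 33.5; 4·y_lumber + 4·y_assembly = 50.
Solving: y_lumber = 8.5, y_assembly = 4.
Δz = y_assembly·Δb = 4 × (-2) = -8, so new z* = 2440 − 8 = 2432.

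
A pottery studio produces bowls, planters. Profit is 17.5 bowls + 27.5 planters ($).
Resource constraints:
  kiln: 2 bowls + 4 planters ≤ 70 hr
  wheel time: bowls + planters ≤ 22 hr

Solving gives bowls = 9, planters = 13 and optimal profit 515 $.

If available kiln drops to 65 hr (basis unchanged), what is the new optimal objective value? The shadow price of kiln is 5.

490

Δb = -5, so new z* = 515 + (5)·(-5) = 515 − 25 = 490.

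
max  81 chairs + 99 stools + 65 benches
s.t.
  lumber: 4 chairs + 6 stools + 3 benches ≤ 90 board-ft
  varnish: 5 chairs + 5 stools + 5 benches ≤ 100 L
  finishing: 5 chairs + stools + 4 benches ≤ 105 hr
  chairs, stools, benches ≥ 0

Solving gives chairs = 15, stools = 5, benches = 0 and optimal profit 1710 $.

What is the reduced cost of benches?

Binding: lumber and varnish. Non-binding: finishing (25 unused).
By complementary slackness, y = 0 for the non-binding constraint.
From A_Bᵀ y = c: 4·y_lumber + 5·y_varnish = 81; 6·y_lumber + 5·y_varnish = 99.
→ y_lumber = 9 and y_varnish = 9.
Reduced cost of benches: c₃ − yᵀa₃ = 65 − (9·3 + 9·5) = 65 − 72 = -7.

-7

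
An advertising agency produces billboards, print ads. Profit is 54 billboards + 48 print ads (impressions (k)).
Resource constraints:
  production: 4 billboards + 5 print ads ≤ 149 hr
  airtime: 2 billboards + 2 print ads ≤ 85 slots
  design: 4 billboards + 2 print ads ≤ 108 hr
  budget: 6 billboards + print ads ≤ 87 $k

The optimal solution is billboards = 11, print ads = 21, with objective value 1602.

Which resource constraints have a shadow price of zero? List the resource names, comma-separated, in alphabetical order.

airtime, design

production: 149/149 (binding)
airtime: 64/85 (slack 21)
design: 86/108 (slack 22)
budget: 87/87 (binding)
By complementary slackness, a constraint with positive slack has shadow price 0 → airtime, design.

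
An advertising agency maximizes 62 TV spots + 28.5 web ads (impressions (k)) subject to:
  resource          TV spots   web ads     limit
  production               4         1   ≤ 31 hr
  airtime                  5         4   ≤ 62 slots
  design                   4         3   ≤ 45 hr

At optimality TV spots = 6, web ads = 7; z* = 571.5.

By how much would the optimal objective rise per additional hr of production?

9

Binding: production and design. Non-binding: airtime (4 unused).
By complementary slackness, y = 0 for the non-binding constraint.
Dual feasibility on the basic columns requires 4·y_production + 4·y_design = 62, 1·y_production + 3·y_design = 28.5.
→ y_production = 9 and y_design = 6.5.
Shadow price of production = 9.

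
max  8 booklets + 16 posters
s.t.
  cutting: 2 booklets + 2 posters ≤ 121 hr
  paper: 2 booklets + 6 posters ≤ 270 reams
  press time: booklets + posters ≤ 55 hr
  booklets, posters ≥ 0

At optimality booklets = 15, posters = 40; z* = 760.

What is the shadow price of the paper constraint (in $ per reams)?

At the optimum: cutting uses 110 of 121 (slack = 11); paper uses 270 of 270 (binding); press time uses 55 of 55 (binding).
Since cutting is not tight, its dual is 0.
The binding rows give the dual system: 2·y_paper + 1·y_press time = 8 and 6·y_paper + 1·y_press time = 16.
This yields shadow prices y_paper = 2, y_press time = 4.
Shadow price of paper = 2.

2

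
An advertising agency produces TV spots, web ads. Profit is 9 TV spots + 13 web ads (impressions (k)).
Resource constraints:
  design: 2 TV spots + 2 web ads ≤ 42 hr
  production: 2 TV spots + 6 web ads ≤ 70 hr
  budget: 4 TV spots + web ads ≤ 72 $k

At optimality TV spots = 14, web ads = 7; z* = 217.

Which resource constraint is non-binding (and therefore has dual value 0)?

budget

design: 42/42 (binding)
production: 70/70 (binding)
budget: 63/72 (slack 9)
By complementary slackness, a constraint with positive slack has shadow price 0 → budget.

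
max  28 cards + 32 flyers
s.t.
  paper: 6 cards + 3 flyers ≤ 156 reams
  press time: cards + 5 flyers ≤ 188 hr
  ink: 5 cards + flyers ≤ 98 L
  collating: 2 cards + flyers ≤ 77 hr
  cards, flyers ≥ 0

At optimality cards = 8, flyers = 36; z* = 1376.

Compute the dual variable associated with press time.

4

At the optimum: paper uses 156 of 156 (binding); press time uses 188 of 188 (binding); ink uses 76 of 98 (slack = 22); collating uses 52 of 77 (slack = 25).
By complementary slackness, y = 0 for the non-binding constraints.
Dual feasibility on the basic columns requires 6·y_paper + 1·y_press time = 28, 3·y_paper + 5·y_press time = 32.
→ y_paper = 4 and y_press time = 4.
Shadow price of press time = 4.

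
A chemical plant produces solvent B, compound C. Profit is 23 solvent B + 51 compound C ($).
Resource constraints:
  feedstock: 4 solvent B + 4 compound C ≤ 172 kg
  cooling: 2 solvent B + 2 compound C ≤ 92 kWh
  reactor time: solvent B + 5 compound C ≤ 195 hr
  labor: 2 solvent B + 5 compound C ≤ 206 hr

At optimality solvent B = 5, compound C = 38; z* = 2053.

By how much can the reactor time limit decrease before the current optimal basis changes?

Binding constraints: feedstock, reactor time. The basis is B = [[4,4],[1,5]] with det 16.
Per unit decrease in reactor time, x* moves by d = (0.25, -0.25).
The basis stays optimal until compound C reaches 0; allowable decrease = 152 hr.

152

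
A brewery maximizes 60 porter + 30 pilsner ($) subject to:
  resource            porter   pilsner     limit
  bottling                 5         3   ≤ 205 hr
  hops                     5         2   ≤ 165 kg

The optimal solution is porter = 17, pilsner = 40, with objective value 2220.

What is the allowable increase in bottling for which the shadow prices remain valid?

Binding constraints: bottling, hops. The basis is B = [[5,3],[5,2]] with det -5.
Per unit increase in bottling, x* moves by d = (-0.4, 1).
The basis stays optimal until porter reaches 0; allowable increase = 42.5 hr.

42.5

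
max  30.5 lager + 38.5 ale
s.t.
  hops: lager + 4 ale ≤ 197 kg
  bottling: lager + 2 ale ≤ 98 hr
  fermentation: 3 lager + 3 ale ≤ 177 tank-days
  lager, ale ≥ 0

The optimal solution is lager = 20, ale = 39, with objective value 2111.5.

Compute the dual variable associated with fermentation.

At the optimum: hops uses 176 of 197 (slack = 21); bottling uses 98 of 98 (binding); fermentation uses 177 of 177 (binding).
Since hops is not tight, its dual is 0.
The binding rows give the dual system: 1·y_bottling + 3·y_fermentation = 30.5 and 2·y_bottling + 3·y_fermentation = 38.5.
→ y_bottling = 8 and y_fermentation = 7.5.
Shadow price of fermentation = 7.5.

7.5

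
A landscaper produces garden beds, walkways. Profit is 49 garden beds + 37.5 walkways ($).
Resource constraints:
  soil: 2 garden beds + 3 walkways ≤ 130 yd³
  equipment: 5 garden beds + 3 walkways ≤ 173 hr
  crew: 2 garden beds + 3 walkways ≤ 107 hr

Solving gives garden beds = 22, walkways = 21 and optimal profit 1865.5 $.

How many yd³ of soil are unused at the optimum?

soil used = 2·22 + 3·21 = 107; slack = 130 − 107 = 23.

23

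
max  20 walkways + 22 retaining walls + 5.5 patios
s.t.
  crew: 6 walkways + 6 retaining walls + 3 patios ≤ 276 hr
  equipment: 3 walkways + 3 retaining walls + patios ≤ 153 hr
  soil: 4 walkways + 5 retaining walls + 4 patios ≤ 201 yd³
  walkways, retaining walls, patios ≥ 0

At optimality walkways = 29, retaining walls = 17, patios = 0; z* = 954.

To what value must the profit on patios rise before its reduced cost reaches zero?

14

Binding: crew and soil. Non-binding: equipment (15 unused).
By complementary slackness, y = 0 for the non-binding constraint.
Dual feasibility on the basic columns requires 6·y_crew + 4·y_soil = 20, 6·y_crew + 5·y_soil = 22.
This yields shadow prices y_crew = 2, y_soil = 2.
patios enters the basis when its profit ≥ yᵀa₃ = 2·3 + 2·4 = 14.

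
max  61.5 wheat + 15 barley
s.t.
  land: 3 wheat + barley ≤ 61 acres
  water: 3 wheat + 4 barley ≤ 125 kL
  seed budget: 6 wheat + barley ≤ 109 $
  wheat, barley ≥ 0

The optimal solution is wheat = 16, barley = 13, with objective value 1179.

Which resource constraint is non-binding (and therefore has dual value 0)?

water

land: 61/61 (binding)
water: 100/125 (slack 25)
seed budget: 109/109 (binding)
By complementary slackness, a constraint with positive slack has shadow price 0 → water.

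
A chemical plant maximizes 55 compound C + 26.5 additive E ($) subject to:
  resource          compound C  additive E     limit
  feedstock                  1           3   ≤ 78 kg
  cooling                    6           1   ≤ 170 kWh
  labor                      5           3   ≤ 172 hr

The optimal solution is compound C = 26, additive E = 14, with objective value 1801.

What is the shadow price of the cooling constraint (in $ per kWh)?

2.5

Check each constraint at x*: feedstock 68/78 (slack 10); cooling 170/170 (tight); labor 172/172 (tight).
By complementary slackness, y = 0 for the non-binding constraint.
From A_Bᵀ y = c: 6·y_cooling + 5·y_labor = 55; 1·y_cooling + 3·y_labor = 26.5.
Solving: y_cooling = 2.5, y_labor = 8.
Shadow price of cooling = 2.5.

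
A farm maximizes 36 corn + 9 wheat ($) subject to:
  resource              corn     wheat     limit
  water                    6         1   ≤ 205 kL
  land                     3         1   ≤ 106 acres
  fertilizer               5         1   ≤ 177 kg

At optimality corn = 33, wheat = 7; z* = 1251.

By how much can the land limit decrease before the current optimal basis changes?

Binding constraints: water, land. The basis is B = [[6,1],[3,1]] with det 3.
Per unit decrease in land, x* moves by d = (0.3333, -2).
The basis stays optimal until wheat reaches 0; allowable decrease = 3.5 acres.

3.5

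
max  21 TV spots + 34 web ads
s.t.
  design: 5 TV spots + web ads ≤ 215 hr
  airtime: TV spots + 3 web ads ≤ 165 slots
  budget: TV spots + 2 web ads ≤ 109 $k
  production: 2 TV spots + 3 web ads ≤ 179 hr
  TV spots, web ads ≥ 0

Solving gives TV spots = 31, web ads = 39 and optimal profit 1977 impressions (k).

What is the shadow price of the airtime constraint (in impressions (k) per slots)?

0

Binding: budget and production. Non-binding: design (21 unused), airtime (17 unused).
Slack constraints have shadow price 0 (complementary slackness).
The binding rows give the dual system: 1·y_budget + 2·y_production = 21 and 2·y_budget + 3·y_production = 34.
Solving: y_budget = 5, y_production = 8.
Shadow price of airtime = 0.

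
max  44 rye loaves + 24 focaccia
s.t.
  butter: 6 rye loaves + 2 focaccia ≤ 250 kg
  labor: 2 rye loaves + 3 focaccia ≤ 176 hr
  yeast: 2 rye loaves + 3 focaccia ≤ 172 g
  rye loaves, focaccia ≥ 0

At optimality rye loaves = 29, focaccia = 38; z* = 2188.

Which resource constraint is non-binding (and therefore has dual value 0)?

butter: 250/250 (binding)
labor: 172/176 (slack 4)
yeast: 172/172 (binding)
By complementary slackness, a constraint with positive slack has shadow price 0 → labor.

labor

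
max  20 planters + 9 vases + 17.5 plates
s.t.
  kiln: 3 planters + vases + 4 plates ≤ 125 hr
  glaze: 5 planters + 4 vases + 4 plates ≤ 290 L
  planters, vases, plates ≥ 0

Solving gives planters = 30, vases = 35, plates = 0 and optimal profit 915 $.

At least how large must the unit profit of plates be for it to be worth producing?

Both kiln and glaze are binding at x*.
From A_Bᵀ y = c: 3·y_kiln + 5·y_glaze = 20; 1·y_kiln + 4·y_glaze = 9.
→ y_kiln = 5 and y_glaze = 1.
plates enters the basis when its profit ≥ yᵀa₃ = 5·4 + 1·4 = 24.

24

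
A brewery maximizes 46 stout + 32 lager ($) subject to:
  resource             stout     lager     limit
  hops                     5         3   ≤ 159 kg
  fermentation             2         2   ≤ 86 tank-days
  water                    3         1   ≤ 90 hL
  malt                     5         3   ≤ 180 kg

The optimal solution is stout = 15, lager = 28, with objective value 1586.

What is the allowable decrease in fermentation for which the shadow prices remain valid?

17

Binding constraints: hops, fermentation. The basis is B = [[5,3],[2,2]] with det 4.
Per unit decrease in fermentation, x* moves by d = (0.75, -1.25).
The basis stays optimal until water becomes binding; allowable decrease = 17 tank-days.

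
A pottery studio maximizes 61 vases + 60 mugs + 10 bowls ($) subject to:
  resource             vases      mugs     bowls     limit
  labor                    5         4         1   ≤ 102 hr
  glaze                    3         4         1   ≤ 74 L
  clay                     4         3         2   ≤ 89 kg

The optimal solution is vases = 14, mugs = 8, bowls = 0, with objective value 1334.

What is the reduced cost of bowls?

At the optimum: labor uses 102 of 102 (binding); glaze uses 74 of 74 (binding); clay uses 80 of 89 (slack = 9).
Slack constraints have shadow price 0 (complementary slackness).
From A_Bᵀ y = c: 5·y_labor + 3·y_glaze = 61; 4·y_labor + 4·y_glaze = 60.
Solving: y_labor = 8, y_glaze = 7.
Reduced cost of bowls: c₃ − yᵀa₃ = 10 − (8·1 + 7·1) = 10 − 15 = -5.

-5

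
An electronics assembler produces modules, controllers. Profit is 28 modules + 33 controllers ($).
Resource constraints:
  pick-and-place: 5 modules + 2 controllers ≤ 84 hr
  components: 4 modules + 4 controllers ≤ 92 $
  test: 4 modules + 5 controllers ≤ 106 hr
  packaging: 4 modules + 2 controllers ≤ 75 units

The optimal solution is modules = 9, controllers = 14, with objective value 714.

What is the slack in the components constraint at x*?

0

components used = 4·9 + 4·14 = 92; slack = 92 − 92 = 0.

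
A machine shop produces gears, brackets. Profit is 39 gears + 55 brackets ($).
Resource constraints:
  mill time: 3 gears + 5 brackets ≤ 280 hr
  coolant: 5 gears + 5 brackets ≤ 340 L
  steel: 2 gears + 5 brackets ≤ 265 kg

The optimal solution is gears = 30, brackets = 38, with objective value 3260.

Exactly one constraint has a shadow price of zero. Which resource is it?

mill time: 280/280 (binding)
coolant: 340/340 (binding)
steel: 250/265 (slack 15)
By complementary slackness, a constraint with positive slack has shadow price 0 → steel.

steel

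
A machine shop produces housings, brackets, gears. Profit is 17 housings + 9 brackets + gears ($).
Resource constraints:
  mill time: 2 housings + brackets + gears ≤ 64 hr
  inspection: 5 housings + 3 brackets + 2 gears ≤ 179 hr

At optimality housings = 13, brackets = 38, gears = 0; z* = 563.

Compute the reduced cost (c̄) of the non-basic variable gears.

Both mill time and inspection are binding at x*.
The binding rows give the dual system: 2·y_mill time + 5·y_inspection = 17 and 1·y_mill time + 3·y_inspection = 9.
Solving: y_mill time = 6, y_inspection = 1.
Reduced cost of gears: c₃ − yᵀa₃ = 1 − (6·1 + 1·2) = 1 − 8 = -7.

-7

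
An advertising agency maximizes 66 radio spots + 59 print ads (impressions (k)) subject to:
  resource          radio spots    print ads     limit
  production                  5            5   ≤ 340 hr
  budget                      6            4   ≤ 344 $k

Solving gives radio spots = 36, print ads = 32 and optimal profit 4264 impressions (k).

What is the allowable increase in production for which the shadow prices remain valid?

Binding constraints: production, budget. The basis is B = [[5,5],[6,4]] with det -10.
Per unit increase in production, x* moves by d = (-0.4, 0.6).
The basis stays optimal until radio spots reaches 0; allowable increase = 90 hr.

90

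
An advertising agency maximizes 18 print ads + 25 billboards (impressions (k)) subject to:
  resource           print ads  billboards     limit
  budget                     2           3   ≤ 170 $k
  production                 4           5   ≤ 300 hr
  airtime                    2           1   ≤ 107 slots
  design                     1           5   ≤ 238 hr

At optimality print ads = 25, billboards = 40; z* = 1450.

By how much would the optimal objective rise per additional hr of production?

2

Binding: budget and production. Non-binding: airtime (17 unused), design (13 unused).
Slack constraints have shadow price 0 (complementary slackness).
The binding rows give the dual system: 2·y_budget + 4·y_production = 18 and 3·y_budget + 5·y_production = 25.
Solving: y_budget = 5, y_production = 2.
Shadow price of production = 2.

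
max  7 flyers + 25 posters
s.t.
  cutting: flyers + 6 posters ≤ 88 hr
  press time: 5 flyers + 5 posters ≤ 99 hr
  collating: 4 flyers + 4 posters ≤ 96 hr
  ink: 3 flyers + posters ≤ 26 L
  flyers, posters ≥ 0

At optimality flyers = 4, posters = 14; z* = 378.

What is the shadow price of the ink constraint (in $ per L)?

1

At the optimum: cutting uses 88 of 88 (binding); press time uses 90 of 99 (slack = 9); collating uses 72 of 96 (slack = 24); ink uses 26 of 26 (binding).
By complementary slackness, y = 0 for the non-binding constraints.
From A_Bᵀ y = c: 1·y_cutting + 3·y_ink = 7; 6·y_cutting + 1·y_ink = 25.
This yields shadow prices y_cutting = 4, y_ink = 1.
Shadow price of ink = 1.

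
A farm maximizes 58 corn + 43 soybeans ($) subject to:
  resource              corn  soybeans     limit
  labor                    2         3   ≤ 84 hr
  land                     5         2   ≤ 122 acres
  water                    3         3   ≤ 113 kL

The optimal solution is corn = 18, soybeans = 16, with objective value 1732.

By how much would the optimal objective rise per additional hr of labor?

9

Check each constraint at x*: labor 84/84 (tight); land 122/122 (tight); water 102/113 (slack 11).
By complementary slackness, y = 0 for the non-binding constraint.
From A_Bᵀ y = c: 2·y_labor + 5·y_land = 58; 3·y_labor + 2·y_land = 43.
Solving: y_labor = 9, y_land = 8.
Shadow price of labor = 9.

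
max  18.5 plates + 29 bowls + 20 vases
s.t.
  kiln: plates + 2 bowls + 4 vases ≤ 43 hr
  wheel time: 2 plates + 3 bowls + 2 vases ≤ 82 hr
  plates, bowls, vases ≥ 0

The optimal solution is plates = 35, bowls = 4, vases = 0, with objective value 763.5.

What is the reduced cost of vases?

At the optimum: kiln uses 43 of 43 (binding); wheel time uses 82 of 82 (binding).
From A_Bᵀ y = c: 1·y_kiln + 2·y_wheel time = 18.5; 2·y_kiln + 3·y_wheel time = 29.
Solving: y_kiln = 2.5, y_wheel time = 8.
Reduced cost of vases: c₃ − yᵀa₃ = 20 − (2.5·4 + 8·2) = 20 − 26 = -6.

-6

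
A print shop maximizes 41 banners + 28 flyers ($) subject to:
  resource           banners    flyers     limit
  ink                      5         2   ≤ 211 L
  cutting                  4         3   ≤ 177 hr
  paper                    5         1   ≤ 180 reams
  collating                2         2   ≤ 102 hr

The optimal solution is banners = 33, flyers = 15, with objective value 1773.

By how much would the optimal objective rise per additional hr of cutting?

9

Binding: cutting and paper. Non-binding: ink (16 unused), collating (6 unused).
By complementary slackness, y = 0 for the non-binding constraints.
The binding rows give the dual system: 4·y_cutting + 5·y_paper = 41 and 3·y_cutting + 1·y_paper = 28.
Solving: y_cutting = 9, y_paper = 1.
Shadow price of cutting = 9.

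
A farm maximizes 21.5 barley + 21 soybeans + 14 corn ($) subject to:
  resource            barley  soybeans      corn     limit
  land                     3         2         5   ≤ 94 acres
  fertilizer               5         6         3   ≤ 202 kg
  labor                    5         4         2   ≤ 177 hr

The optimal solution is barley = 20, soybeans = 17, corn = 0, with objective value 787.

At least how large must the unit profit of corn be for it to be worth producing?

22.5

At the optimum: land uses 94 of 94 (binding); fertilizer uses 202 of 202 (binding); labor uses 168 of 177 (slack = 9).
By complementary slackness, y = 0 for the non-binding constraint.
Dual feasibility on the basic columns requires 3·y_land + 5·y_fertilizer = 21.5, 2·y_land + 6·y_fertilizer = 21.
This yields shadow prices y_land = 3, y_fertilizer = 2.5.
corn enters the basis when its profit ≥ yᵀa₃ = 3·5 + 2.5·3 = 22.5.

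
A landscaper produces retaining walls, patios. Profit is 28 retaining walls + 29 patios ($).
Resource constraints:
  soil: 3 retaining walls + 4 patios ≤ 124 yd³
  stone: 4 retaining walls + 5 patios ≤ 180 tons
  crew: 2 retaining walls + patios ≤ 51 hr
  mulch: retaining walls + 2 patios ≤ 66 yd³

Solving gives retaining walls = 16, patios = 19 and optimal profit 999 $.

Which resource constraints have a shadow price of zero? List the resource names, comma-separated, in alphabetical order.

mulch, stone

soil: 124/124 (binding)
stone: 159/180 (slack 21)
crew: 51/51 (binding)
mulch: 54/66 (slack 12)
By complementary slackness, a constraint with positive slack has shadow price 0 → mulch, stone.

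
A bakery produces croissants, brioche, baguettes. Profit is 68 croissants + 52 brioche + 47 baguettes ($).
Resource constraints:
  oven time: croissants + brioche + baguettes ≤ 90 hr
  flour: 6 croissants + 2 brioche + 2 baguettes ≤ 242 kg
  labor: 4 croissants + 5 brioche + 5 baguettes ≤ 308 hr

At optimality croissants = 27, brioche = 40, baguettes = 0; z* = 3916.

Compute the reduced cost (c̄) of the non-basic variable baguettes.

-5

Check each constraint at x*: oven time 67/90 (slack 23); flour 242/242 (tight); labor 308/308 (tight).
Slack constraints have shadow price 0 (complementary slackness).
The binding rows give the dual system: 6·y_flour + 4·y_labor = 68 and 2·y_flour + 5·y_labor = 52.
Solving: y_flour = 6, y_labor = 8.
Reduced cost of baguettes: c₃ − yᵀa₃ = 47 − (6·2 + 8·5) = 47 − 52 = -5.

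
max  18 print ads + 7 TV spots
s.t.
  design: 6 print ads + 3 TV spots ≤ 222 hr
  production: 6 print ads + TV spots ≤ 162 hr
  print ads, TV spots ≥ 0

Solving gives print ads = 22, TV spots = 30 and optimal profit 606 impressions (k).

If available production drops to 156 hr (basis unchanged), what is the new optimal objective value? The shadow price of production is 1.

Δb = -6, so new z* = 606 + (1)·(-6) = 606 − 6 = 600.

600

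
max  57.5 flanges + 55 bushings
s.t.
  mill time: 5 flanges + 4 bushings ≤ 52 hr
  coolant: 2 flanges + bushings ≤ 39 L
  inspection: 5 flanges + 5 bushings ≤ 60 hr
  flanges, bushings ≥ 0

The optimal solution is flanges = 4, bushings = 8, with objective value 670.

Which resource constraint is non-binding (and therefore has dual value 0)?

mill time: 52/52 (binding)
coolant: 16/39 (slack 23)
inspection: 60/60 (binding)
By complementary slackness, a constraint with positive slack has shadow price 0 → coolant.

coolant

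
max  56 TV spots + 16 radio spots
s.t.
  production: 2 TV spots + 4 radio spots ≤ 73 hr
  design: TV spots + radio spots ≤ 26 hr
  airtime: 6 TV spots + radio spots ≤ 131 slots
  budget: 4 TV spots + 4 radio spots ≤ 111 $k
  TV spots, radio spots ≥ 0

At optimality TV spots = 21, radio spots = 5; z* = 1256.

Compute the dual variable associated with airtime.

8

At the optimum: production uses 62 of 73 (slack = 11); design uses 26 of 26 (binding); airtime uses 131 of 131 (binding); budget uses 104 of 111 (slack = 7).
By complementary slackness, y = 0 for the non-binding constraints.
From A_Bᵀ y = c: 1·y_design + 6·y_airtime = 56; 1·y_design + 1·y_airtime = 16.
Solving: y_design = 8, y_airtime = 8.
Shadow price of airtime = 8.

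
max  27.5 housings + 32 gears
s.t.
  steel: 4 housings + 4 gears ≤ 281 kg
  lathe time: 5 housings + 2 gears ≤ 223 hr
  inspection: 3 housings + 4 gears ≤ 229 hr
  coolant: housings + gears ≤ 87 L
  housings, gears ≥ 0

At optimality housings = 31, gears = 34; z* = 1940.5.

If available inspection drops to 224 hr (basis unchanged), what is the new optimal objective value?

Check each constraint at x*: steel 260/281 (slack 21); lathe time 223/223 (tight); inspection 229/229 (tight); coolant 65/87 (slack 22).
By complementary slackness, y = 0 for the non-binding constraints.
The binding rows give the dual system: 5·y_lathe time + 3·y_inspection = 27.5 and 2·y_lathe time + 4·y_inspection = 32.
Solving: y_lathe time = 1, y_inspection = 7.5.
Δz = y_inspection·Δb = 7.5 × (-5) = -37.5, so new z* = 1940.5 − 37.5 = 1903.

1903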